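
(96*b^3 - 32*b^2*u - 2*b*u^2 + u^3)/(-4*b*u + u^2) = -24*b^2/u + 2*b + u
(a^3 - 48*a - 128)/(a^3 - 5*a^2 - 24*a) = (a^2 + 8*a + 16)/(a*(a + 3))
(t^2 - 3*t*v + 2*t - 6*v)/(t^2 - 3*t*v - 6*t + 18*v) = (t + 2)/(t - 6)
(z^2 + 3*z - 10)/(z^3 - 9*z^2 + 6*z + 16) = (z + 5)/(z^2 - 7*z - 8)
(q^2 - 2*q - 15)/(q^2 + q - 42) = (q^2 - 2*q - 15)/(q^2 + q - 42)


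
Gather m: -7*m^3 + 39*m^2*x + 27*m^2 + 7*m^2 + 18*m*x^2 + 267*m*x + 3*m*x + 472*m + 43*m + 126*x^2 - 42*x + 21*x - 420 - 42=-7*m^3 + m^2*(39*x + 34) + m*(18*x^2 + 270*x + 515) + 126*x^2 - 21*x - 462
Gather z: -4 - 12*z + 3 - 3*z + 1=-15*z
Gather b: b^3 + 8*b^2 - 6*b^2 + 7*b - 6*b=b^3 + 2*b^2 + b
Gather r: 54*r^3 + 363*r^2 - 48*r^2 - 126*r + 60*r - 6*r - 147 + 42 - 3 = 54*r^3 + 315*r^2 - 72*r - 108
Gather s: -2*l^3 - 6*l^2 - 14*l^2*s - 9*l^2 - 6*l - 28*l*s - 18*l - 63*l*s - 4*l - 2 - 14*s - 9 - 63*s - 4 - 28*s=-2*l^3 - 15*l^2 - 28*l + s*(-14*l^2 - 91*l - 105) - 15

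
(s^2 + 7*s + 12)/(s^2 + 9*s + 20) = (s + 3)/(s + 5)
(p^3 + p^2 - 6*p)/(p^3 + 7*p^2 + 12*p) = (p - 2)/(p + 4)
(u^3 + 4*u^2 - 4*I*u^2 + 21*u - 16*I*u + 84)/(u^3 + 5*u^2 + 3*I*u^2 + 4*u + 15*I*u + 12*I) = (u - 7*I)/(u + 1)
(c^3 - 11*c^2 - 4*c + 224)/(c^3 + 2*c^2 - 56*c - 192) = (c - 7)/(c + 6)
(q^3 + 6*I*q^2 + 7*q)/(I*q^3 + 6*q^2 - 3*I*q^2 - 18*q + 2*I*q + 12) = q*(q^2 + 6*I*q + 7)/(I*q^3 + 6*q^2 - 3*I*q^2 - 18*q + 2*I*q + 12)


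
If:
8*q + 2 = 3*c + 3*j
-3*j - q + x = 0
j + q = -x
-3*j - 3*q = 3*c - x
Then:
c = 8/69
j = 2/23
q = -4/23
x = 2/23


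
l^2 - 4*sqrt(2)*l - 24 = (l - 6*sqrt(2))*(l + 2*sqrt(2))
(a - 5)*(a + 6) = a^2 + a - 30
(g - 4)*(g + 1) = g^2 - 3*g - 4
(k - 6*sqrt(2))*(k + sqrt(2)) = k^2 - 5*sqrt(2)*k - 12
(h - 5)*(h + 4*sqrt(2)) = h^2 - 5*h + 4*sqrt(2)*h - 20*sqrt(2)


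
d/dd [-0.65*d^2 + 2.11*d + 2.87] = 2.11 - 1.3*d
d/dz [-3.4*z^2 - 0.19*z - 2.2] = -6.8*z - 0.19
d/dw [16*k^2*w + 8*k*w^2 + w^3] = 16*k^2 + 16*k*w + 3*w^2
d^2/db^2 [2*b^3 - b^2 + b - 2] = 12*b - 2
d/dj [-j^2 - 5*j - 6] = -2*j - 5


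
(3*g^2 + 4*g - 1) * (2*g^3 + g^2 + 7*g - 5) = 6*g^5 + 11*g^4 + 23*g^3 + 12*g^2 - 27*g + 5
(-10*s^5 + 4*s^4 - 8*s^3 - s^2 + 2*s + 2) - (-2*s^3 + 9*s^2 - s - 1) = -10*s^5 + 4*s^4 - 6*s^3 - 10*s^2 + 3*s + 3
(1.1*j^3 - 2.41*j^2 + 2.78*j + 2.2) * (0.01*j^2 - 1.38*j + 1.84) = 0.011*j^5 - 1.5421*j^4 + 5.3776*j^3 - 8.2488*j^2 + 2.0792*j + 4.048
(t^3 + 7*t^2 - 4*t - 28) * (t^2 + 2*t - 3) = t^5 + 9*t^4 + 7*t^3 - 57*t^2 - 44*t + 84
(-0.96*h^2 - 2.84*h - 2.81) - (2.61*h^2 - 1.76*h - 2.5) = -3.57*h^2 - 1.08*h - 0.31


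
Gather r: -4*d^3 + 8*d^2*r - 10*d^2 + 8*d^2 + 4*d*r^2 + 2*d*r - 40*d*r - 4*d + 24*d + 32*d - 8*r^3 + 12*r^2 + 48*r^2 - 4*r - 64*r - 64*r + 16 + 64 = -4*d^3 - 2*d^2 + 52*d - 8*r^3 + r^2*(4*d + 60) + r*(8*d^2 - 38*d - 132) + 80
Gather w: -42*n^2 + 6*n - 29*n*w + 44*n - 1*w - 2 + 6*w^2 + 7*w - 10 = -42*n^2 + 50*n + 6*w^2 + w*(6 - 29*n) - 12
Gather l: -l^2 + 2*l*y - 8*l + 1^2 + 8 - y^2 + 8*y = -l^2 + l*(2*y - 8) - y^2 + 8*y + 9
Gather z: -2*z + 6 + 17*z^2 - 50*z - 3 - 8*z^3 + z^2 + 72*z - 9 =-8*z^3 + 18*z^2 + 20*z - 6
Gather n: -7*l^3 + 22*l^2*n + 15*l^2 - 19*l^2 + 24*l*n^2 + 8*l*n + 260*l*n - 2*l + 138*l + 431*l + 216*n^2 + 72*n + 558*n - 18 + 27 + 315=-7*l^3 - 4*l^2 + 567*l + n^2*(24*l + 216) + n*(22*l^2 + 268*l + 630) + 324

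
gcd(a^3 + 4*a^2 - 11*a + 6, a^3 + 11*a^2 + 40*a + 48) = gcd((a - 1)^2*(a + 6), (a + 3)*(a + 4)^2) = 1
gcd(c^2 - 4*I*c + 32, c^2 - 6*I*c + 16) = c - 8*I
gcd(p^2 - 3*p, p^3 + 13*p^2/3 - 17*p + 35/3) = 1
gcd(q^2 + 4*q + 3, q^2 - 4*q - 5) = q + 1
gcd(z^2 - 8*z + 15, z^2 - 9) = z - 3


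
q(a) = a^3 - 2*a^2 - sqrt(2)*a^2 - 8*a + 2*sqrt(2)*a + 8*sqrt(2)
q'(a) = 3*a^2 - 4*a - 2*sqrt(2)*a - 8 + 2*sqrt(2)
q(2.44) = -7.11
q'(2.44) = -3.97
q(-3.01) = -31.32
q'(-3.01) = 42.56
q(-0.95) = 12.29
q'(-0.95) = 4.02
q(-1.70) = 5.33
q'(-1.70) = 15.11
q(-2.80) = -22.93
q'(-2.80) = 37.47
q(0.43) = 8.54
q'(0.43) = -7.55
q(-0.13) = 11.93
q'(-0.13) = -4.23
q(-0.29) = 12.50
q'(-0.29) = -2.94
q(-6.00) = -296.57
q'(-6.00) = 143.80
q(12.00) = 1185.61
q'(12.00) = 344.89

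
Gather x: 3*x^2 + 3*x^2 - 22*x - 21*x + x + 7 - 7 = 6*x^2 - 42*x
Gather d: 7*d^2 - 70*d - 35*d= 7*d^2 - 105*d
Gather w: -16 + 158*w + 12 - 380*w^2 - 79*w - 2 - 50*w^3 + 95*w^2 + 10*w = -50*w^3 - 285*w^2 + 89*w - 6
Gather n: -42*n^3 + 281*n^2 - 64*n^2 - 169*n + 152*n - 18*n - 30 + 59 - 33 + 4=-42*n^3 + 217*n^2 - 35*n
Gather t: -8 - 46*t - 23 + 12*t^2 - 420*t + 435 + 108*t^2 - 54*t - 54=120*t^2 - 520*t + 350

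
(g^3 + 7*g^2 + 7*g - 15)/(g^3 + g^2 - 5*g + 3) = (g + 5)/(g - 1)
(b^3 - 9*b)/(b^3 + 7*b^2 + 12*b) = (b - 3)/(b + 4)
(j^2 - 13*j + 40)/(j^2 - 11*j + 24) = (j - 5)/(j - 3)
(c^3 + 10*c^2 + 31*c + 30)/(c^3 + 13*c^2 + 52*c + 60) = (c + 3)/(c + 6)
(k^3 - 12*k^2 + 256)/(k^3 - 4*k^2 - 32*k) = (k - 8)/k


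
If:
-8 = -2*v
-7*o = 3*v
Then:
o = -12/7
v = 4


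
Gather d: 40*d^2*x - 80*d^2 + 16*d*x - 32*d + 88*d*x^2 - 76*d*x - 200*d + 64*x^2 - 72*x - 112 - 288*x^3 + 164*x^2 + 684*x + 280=d^2*(40*x - 80) + d*(88*x^2 - 60*x - 232) - 288*x^3 + 228*x^2 + 612*x + 168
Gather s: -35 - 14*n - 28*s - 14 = -14*n - 28*s - 49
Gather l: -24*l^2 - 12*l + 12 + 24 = -24*l^2 - 12*l + 36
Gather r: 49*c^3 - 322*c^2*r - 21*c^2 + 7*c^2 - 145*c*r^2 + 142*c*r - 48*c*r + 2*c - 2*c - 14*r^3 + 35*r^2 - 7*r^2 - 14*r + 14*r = 49*c^3 - 14*c^2 - 14*r^3 + r^2*(28 - 145*c) + r*(-322*c^2 + 94*c)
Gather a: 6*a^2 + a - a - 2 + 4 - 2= 6*a^2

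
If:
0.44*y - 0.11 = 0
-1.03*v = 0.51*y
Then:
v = -0.12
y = 0.25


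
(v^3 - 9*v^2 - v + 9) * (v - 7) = v^4 - 16*v^3 + 62*v^2 + 16*v - 63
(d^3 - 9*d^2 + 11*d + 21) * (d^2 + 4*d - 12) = d^5 - 5*d^4 - 37*d^3 + 173*d^2 - 48*d - 252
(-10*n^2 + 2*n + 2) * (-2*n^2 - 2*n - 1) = 20*n^4 + 16*n^3 + 2*n^2 - 6*n - 2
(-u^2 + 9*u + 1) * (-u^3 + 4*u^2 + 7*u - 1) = u^5 - 13*u^4 + 28*u^3 + 68*u^2 - 2*u - 1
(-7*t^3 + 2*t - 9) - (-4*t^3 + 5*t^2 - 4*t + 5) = -3*t^3 - 5*t^2 + 6*t - 14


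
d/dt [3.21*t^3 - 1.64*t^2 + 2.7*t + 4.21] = 9.63*t^2 - 3.28*t + 2.7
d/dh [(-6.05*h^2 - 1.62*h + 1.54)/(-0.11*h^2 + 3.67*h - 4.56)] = (-22.3817*h^2 + 55.5148*h + 1.7354)/(0.0121*h^4 - 0.8074*h^3 + 14.4721*h^2 - 33.4704*h + 20.7936)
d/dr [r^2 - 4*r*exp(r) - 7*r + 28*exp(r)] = -4*r*exp(r) + 2*r + 24*exp(r) - 7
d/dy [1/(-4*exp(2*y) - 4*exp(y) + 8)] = (2*exp(y) + 1)*exp(y)/(4*(exp(2*y) + exp(y) - 2)^2)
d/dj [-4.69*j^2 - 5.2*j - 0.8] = -9.38*j - 5.2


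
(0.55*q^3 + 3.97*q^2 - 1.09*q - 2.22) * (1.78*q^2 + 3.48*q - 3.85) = 0.979*q^5 + 8.9806*q^4 + 9.7579*q^3 - 23.0293*q^2 - 3.5291*q + 8.547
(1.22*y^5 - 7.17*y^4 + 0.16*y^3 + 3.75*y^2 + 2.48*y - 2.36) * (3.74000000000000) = 4.5628*y^5 - 26.8158*y^4 + 0.5984*y^3 + 14.025*y^2 + 9.2752*y - 8.8264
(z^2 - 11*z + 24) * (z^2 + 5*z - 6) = z^4 - 6*z^3 - 37*z^2 + 186*z - 144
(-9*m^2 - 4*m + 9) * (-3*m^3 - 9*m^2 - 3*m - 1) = 27*m^5 + 93*m^4 + 36*m^3 - 60*m^2 - 23*m - 9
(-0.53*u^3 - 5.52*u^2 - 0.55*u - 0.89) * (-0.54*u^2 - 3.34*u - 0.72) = 0.2862*u^5 + 4.751*u^4 + 19.1154*u^3 + 6.292*u^2 + 3.3686*u + 0.6408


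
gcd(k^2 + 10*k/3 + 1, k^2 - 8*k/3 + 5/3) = 1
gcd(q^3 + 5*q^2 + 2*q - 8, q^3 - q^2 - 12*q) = 1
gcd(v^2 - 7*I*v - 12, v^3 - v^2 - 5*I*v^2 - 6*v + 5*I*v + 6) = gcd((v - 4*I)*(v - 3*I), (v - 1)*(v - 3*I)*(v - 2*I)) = v - 3*I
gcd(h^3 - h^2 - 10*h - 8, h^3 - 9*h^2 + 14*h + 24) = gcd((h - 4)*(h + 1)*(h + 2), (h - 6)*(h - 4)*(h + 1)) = h^2 - 3*h - 4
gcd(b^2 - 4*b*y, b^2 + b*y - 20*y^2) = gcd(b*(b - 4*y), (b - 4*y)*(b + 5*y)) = -b + 4*y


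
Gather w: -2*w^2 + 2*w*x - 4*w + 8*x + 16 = -2*w^2 + w*(2*x - 4) + 8*x + 16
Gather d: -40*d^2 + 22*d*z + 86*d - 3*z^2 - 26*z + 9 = -40*d^2 + d*(22*z + 86) - 3*z^2 - 26*z + 9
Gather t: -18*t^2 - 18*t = -18*t^2 - 18*t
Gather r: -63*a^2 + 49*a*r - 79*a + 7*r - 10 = -63*a^2 - 79*a + r*(49*a + 7) - 10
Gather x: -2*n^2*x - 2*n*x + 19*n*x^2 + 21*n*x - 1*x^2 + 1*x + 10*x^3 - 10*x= 10*x^3 + x^2*(19*n - 1) + x*(-2*n^2 + 19*n - 9)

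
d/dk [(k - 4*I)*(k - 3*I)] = 2*k - 7*I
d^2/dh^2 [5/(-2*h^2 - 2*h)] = 5*(h*(h + 1) - (2*h + 1)^2)/(h^3*(h + 1)^3)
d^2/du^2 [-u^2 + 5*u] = -2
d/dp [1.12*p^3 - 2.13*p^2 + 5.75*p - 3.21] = 3.36*p^2 - 4.26*p + 5.75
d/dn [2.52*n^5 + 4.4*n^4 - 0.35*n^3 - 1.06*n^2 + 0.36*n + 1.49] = 12.6*n^4 + 17.6*n^3 - 1.05*n^2 - 2.12*n + 0.36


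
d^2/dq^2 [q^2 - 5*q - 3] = 2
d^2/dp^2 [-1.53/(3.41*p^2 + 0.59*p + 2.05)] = (35.581986*p^2 + 6.156414*p - 1.53*(6.82*p + 0.59)*(13.64*p + 1.18) + 21.39093)/(3.41*p^2 + 0.59*p + 2.05)^3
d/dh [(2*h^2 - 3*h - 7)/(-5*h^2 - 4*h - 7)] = (-23*h^2 - 98*h - 7)/(25*h^4 + 40*h^3 + 86*h^2 + 56*h + 49)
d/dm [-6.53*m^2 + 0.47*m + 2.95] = 0.47 - 13.06*m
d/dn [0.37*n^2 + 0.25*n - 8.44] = 0.74*n + 0.25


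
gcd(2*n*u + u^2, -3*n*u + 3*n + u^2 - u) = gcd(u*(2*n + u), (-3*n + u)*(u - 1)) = 1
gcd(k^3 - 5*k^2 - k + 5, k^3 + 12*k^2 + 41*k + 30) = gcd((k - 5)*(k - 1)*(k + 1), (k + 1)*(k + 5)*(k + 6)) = k + 1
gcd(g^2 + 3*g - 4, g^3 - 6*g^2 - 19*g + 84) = g + 4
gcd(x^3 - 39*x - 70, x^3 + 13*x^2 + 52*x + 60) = x^2 + 7*x + 10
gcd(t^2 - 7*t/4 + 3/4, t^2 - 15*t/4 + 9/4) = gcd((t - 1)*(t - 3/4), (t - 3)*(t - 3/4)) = t - 3/4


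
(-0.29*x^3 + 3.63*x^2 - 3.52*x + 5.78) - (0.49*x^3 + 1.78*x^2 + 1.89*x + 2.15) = -0.78*x^3 + 1.85*x^2 - 5.41*x + 3.63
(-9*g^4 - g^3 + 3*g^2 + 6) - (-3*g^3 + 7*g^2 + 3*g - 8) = -9*g^4 + 2*g^3 - 4*g^2 - 3*g + 14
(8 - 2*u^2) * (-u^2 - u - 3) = 2*u^4 + 2*u^3 - 2*u^2 - 8*u - 24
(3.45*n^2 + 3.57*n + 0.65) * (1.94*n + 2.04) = 6.693*n^3 + 13.9638*n^2 + 8.5438*n + 1.326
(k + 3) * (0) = 0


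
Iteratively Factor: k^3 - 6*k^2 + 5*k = (k)*(k^2 - 6*k + 5) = k*(k - 5)*(k - 1)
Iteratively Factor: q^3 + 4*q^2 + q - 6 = (q - 1)*(q^2 + 5*q + 6) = (q - 1)*(q + 3)*(q + 2)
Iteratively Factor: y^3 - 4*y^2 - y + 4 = (y - 4)*(y^2 - 1) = (y - 4)*(y - 1)*(y + 1)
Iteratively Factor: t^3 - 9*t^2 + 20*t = (t)*(t^2 - 9*t + 20) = t*(t - 5)*(t - 4)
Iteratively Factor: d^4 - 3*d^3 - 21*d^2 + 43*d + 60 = (d - 5)*(d^3 + 2*d^2 - 11*d - 12) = (d - 5)*(d - 3)*(d^2 + 5*d + 4) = (d - 5)*(d - 3)*(d + 1)*(d + 4)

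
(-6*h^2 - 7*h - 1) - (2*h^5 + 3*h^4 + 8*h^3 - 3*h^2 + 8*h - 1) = -2*h^5 - 3*h^4 - 8*h^3 - 3*h^2 - 15*h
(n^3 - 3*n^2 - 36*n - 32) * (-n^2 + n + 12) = -n^5 + 4*n^4 + 45*n^3 - 40*n^2 - 464*n - 384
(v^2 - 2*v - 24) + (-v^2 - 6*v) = -8*v - 24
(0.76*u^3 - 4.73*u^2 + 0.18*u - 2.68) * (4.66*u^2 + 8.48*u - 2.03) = 3.5416*u^5 - 15.597*u^4 - 40.8144*u^3 - 1.3605*u^2 - 23.0918*u + 5.4404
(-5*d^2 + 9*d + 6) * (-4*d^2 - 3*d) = 20*d^4 - 21*d^3 - 51*d^2 - 18*d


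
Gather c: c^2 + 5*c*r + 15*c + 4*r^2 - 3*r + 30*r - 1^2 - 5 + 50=c^2 + c*(5*r + 15) + 4*r^2 + 27*r + 44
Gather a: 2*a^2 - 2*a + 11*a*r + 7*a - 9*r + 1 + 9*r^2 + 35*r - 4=2*a^2 + a*(11*r + 5) + 9*r^2 + 26*r - 3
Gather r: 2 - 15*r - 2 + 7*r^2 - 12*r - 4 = 7*r^2 - 27*r - 4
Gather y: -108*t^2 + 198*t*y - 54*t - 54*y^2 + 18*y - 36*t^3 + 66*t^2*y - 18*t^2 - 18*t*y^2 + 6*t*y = -36*t^3 - 126*t^2 - 54*t + y^2*(-18*t - 54) + y*(66*t^2 + 204*t + 18)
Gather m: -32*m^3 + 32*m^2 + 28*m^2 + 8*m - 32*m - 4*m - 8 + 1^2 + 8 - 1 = -32*m^3 + 60*m^2 - 28*m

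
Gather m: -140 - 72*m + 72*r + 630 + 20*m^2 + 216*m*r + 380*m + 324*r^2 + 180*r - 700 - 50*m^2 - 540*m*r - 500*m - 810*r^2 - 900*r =-30*m^2 + m*(-324*r - 192) - 486*r^2 - 648*r - 210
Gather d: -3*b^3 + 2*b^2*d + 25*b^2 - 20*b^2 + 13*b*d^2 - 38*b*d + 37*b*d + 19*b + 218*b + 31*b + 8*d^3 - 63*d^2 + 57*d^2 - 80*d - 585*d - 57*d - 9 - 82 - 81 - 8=-3*b^3 + 5*b^2 + 268*b + 8*d^3 + d^2*(13*b - 6) + d*(2*b^2 - b - 722) - 180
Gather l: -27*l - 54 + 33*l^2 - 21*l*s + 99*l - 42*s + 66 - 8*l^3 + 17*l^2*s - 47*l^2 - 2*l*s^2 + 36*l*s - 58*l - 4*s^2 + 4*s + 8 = -8*l^3 + l^2*(17*s - 14) + l*(-2*s^2 + 15*s + 14) - 4*s^2 - 38*s + 20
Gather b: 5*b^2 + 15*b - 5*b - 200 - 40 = 5*b^2 + 10*b - 240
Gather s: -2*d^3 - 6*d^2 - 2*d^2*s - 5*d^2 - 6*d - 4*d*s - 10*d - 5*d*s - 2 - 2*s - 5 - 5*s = -2*d^3 - 11*d^2 - 16*d + s*(-2*d^2 - 9*d - 7) - 7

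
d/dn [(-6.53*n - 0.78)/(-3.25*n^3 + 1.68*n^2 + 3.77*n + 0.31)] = (-42.445*n^3 + 3.3654*n^2 + 2.6208*n + 0.9163)/(10.5625*n^6 - 10.92*n^5 - 21.6826*n^4 + 10.6522*n^3 + 15.2545*n^2 + 2.3374*n + 0.0961)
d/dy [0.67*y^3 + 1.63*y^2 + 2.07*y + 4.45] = 2.01*y^2 + 3.26*y + 2.07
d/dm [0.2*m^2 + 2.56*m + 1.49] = 0.4*m + 2.56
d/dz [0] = 0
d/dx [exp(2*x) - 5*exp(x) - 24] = (2*exp(x) - 5)*exp(x)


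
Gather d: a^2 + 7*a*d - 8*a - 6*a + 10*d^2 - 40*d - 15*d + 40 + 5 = a^2 - 14*a + 10*d^2 + d*(7*a - 55) + 45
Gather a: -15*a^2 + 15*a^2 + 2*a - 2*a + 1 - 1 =0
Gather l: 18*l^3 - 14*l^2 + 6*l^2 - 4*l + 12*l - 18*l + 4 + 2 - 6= 18*l^3 - 8*l^2 - 10*l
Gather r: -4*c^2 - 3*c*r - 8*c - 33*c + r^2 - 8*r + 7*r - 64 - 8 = -4*c^2 - 41*c + r^2 + r*(-3*c - 1) - 72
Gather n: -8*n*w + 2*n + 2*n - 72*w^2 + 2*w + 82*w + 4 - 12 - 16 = n*(4 - 8*w) - 72*w^2 + 84*w - 24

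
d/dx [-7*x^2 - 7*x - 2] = -14*x - 7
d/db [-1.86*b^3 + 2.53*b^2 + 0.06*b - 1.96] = -5.58*b^2 + 5.06*b + 0.06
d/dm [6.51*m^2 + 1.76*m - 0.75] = 13.02*m + 1.76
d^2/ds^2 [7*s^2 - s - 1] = 14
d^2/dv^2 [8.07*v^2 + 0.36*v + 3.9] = 16.1400000000000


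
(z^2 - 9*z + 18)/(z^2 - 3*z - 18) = (z - 3)/(z + 3)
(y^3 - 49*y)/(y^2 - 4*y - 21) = y*(y + 7)/(y + 3)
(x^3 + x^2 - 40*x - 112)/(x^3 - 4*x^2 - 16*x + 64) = (x^2 - 3*x - 28)/(x^2 - 8*x + 16)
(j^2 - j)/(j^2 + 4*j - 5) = j/(j + 5)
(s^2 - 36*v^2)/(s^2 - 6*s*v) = (s + 6*v)/s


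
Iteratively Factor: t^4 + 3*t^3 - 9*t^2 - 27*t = (t + 3)*(t^3 - 9*t) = (t + 3)^2*(t^2 - 3*t) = t*(t + 3)^2*(t - 3)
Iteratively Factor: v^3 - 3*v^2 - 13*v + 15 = (v - 5)*(v^2 + 2*v - 3) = (v - 5)*(v - 1)*(v + 3)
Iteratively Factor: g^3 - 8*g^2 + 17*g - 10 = (g - 2)*(g^2 - 6*g + 5) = (g - 5)*(g - 2)*(g - 1)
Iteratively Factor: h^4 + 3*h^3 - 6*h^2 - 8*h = (h + 1)*(h^3 + 2*h^2 - 8*h) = h*(h + 1)*(h^2 + 2*h - 8) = h*(h - 2)*(h + 1)*(h + 4)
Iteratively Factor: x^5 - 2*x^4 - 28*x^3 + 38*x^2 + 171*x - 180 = (x - 5)*(x^4 + 3*x^3 - 13*x^2 - 27*x + 36) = (x - 5)*(x - 3)*(x^3 + 6*x^2 + 5*x - 12) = (x - 5)*(x - 3)*(x + 3)*(x^2 + 3*x - 4) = (x - 5)*(x - 3)*(x + 3)*(x + 4)*(x - 1)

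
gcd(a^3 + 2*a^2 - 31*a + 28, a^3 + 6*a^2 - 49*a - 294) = a + 7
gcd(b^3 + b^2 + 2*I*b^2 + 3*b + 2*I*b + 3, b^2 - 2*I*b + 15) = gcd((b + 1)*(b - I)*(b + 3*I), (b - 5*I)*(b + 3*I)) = b + 3*I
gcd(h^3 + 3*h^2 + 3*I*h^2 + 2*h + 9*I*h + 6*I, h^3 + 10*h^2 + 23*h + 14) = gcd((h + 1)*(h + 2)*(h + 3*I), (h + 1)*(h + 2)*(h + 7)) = h^2 + 3*h + 2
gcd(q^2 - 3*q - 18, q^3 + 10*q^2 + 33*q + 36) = q + 3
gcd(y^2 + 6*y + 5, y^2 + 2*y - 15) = y + 5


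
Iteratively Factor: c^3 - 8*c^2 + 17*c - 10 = (c - 1)*(c^2 - 7*c + 10) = (c - 5)*(c - 1)*(c - 2)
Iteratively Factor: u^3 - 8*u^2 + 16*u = (u)*(u^2 - 8*u + 16) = u*(u - 4)*(u - 4)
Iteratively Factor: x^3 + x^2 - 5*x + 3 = (x - 1)*(x^2 + 2*x - 3) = (x - 1)*(x + 3)*(x - 1)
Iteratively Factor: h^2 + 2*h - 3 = (h + 3)*(h - 1)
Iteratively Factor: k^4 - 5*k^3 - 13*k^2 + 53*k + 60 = (k - 4)*(k^3 - k^2 - 17*k - 15) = (k - 4)*(k + 3)*(k^2 - 4*k - 5) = (k - 4)*(k + 1)*(k + 3)*(k - 5)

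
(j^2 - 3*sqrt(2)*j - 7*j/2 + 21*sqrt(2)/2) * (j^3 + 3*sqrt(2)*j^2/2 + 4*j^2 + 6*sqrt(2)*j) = j^5 - 3*sqrt(2)*j^4/2 + j^4/2 - 23*j^3 - 3*sqrt(2)*j^3/4 - 9*j^2/2 + 21*sqrt(2)*j^2 + 126*j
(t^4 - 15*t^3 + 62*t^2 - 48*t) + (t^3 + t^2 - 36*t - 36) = t^4 - 14*t^3 + 63*t^2 - 84*t - 36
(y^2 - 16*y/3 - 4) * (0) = 0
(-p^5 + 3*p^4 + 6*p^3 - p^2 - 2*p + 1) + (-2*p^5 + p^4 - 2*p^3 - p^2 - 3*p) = -3*p^5 + 4*p^4 + 4*p^3 - 2*p^2 - 5*p + 1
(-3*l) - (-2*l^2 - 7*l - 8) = 2*l^2 + 4*l + 8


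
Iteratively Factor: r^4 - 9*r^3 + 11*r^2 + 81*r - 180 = (r - 4)*(r^3 - 5*r^2 - 9*r + 45) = (r - 5)*(r - 4)*(r^2 - 9) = (r - 5)*(r - 4)*(r - 3)*(r + 3)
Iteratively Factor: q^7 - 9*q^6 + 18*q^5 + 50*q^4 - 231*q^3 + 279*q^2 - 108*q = (q - 1)*(q^6 - 8*q^5 + 10*q^4 + 60*q^3 - 171*q^2 + 108*q) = (q - 1)*(q + 3)*(q^5 - 11*q^4 + 43*q^3 - 69*q^2 + 36*q) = (q - 3)*(q - 1)*(q + 3)*(q^4 - 8*q^3 + 19*q^2 - 12*q) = q*(q - 3)*(q - 1)*(q + 3)*(q^3 - 8*q^2 + 19*q - 12) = q*(q - 3)^2*(q - 1)*(q + 3)*(q^2 - 5*q + 4) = q*(q - 3)^2*(q - 1)^2*(q + 3)*(q - 4)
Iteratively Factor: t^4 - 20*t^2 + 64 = (t + 2)*(t^3 - 2*t^2 - 16*t + 32) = (t - 4)*(t + 2)*(t^2 + 2*t - 8) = (t - 4)*(t - 2)*(t + 2)*(t + 4)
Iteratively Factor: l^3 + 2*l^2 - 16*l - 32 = (l + 4)*(l^2 - 2*l - 8) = (l - 4)*(l + 4)*(l + 2)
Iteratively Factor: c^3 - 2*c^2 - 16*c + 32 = (c - 4)*(c^2 + 2*c - 8) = (c - 4)*(c - 2)*(c + 4)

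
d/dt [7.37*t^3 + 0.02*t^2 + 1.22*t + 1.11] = 22.11*t^2 + 0.04*t + 1.22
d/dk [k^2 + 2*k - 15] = 2*k + 2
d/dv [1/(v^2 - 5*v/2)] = 2*(5 - 4*v)/(v^2*(2*v - 5)^2)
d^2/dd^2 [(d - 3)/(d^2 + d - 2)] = 2*((2 - 3*d)*(d^2 + d - 2) + (d - 3)*(2*d + 1)^2)/(d^2 + d - 2)^3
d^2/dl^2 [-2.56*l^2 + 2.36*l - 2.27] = -5.12000000000000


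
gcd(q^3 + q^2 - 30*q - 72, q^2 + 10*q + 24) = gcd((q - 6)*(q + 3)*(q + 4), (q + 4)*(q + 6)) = q + 4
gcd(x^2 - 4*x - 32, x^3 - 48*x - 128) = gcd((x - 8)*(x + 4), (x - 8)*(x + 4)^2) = x^2 - 4*x - 32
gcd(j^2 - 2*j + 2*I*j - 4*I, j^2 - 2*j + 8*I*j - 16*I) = j - 2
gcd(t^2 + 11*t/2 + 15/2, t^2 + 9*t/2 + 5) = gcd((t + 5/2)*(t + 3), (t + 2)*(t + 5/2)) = t + 5/2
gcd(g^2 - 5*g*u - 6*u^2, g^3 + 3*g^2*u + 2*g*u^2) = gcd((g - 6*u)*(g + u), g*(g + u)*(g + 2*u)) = g + u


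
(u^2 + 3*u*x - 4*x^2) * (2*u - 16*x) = 2*u^3 - 10*u^2*x - 56*u*x^2 + 64*x^3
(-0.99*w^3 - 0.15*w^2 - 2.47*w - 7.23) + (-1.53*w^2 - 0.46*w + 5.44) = -0.99*w^3 - 1.68*w^2 - 2.93*w - 1.79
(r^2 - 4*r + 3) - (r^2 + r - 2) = 5 - 5*r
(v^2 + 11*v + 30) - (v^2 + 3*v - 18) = 8*v + 48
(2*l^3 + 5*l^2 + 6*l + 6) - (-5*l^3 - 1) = 7*l^3 + 5*l^2 + 6*l + 7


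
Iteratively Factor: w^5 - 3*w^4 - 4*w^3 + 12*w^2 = (w - 2)*(w^4 - w^3 - 6*w^2) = (w - 2)*(w + 2)*(w^3 - 3*w^2) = (w - 3)*(w - 2)*(w + 2)*(w^2) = w*(w - 3)*(w - 2)*(w + 2)*(w)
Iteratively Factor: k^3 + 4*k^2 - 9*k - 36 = (k + 3)*(k^2 + k - 12) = (k - 3)*(k + 3)*(k + 4)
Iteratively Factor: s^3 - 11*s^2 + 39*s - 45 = (s - 5)*(s^2 - 6*s + 9) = (s - 5)*(s - 3)*(s - 3)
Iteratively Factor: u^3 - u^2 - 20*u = (u + 4)*(u^2 - 5*u) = u*(u + 4)*(u - 5)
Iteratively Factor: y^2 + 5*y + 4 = (y + 1)*(y + 4)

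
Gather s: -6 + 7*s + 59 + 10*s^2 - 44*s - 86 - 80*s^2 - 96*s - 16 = -70*s^2 - 133*s - 49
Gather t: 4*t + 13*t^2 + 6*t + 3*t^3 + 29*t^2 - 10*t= 3*t^3 + 42*t^2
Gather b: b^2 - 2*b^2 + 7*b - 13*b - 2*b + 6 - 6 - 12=-b^2 - 8*b - 12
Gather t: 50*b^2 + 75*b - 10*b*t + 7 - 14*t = 50*b^2 + 75*b + t*(-10*b - 14) + 7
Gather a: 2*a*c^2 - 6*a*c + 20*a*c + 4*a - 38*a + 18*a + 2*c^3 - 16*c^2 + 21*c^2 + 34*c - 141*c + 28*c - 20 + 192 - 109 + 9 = a*(2*c^2 + 14*c - 16) + 2*c^3 + 5*c^2 - 79*c + 72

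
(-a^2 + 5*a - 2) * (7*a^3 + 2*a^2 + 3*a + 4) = -7*a^5 + 33*a^4 - 7*a^3 + 7*a^2 + 14*a - 8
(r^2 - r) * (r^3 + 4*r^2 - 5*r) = r^5 + 3*r^4 - 9*r^3 + 5*r^2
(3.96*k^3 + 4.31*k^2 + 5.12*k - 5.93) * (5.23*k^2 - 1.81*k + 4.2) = 20.7108*k^5 + 15.3737*k^4 + 35.6085*k^3 - 22.1791*k^2 + 32.2373*k - 24.906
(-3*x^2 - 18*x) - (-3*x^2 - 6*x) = -12*x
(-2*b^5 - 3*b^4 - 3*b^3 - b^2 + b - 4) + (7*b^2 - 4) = -2*b^5 - 3*b^4 - 3*b^3 + 6*b^2 + b - 8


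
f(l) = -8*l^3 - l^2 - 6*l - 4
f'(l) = -24*l^2 - 2*l - 6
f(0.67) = -10.88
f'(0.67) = -18.11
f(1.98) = -81.90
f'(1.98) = -104.05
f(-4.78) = 875.55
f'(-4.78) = -544.80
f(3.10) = -270.54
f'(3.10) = -242.84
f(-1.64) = 38.44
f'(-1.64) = -67.27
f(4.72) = -895.83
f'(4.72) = -550.12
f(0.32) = -6.28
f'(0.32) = -9.10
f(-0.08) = -3.52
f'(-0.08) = -5.99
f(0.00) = -4.00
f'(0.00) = -6.00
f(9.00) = -5971.00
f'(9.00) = -1968.00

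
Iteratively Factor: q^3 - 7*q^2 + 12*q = (q)*(q^2 - 7*q + 12) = q*(q - 4)*(q - 3)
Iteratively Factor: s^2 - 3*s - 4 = (s + 1)*(s - 4)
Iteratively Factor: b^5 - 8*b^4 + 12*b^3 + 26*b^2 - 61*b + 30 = (b - 5)*(b^4 - 3*b^3 - 3*b^2 + 11*b - 6) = (b - 5)*(b + 2)*(b^3 - 5*b^2 + 7*b - 3) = (b - 5)*(b - 1)*(b + 2)*(b^2 - 4*b + 3) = (b - 5)*(b - 1)^2*(b + 2)*(b - 3)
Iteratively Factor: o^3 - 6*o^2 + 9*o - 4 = (o - 1)*(o^2 - 5*o + 4) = (o - 4)*(o - 1)*(o - 1)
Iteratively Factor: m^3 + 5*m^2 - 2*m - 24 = (m + 3)*(m^2 + 2*m - 8) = (m - 2)*(m + 3)*(m + 4)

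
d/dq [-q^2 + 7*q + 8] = 7 - 2*q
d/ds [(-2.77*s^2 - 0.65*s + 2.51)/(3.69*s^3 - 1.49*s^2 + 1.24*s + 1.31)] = (10.2213*s^4 + 4.797*s^3 - 32.189*s^2 + 0.222399999999997*s - 3.9639)/(13.6161*s^6 - 10.9962*s^5 + 11.3713*s^4 + 5.9726*s^3 - 2.3662*s^2 + 3.2488*s + 1.7161)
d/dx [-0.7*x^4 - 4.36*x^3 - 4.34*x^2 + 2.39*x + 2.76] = -2.8*x^3 - 13.08*x^2 - 8.68*x + 2.39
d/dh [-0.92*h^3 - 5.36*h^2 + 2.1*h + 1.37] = -2.76*h^2 - 10.72*h + 2.1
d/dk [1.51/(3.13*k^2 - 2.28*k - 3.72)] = (3.4428 - 9.4526*k)/(-3.13*k^2 + 2.28*k + 3.72)^2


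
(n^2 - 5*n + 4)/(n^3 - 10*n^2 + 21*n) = (n^2 - 5*n + 4)/(n*(n^2 - 10*n + 21))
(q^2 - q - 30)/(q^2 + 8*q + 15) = (q - 6)/(q + 3)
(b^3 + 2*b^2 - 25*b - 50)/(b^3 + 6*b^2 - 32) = (b^3 + 2*b^2 - 25*b - 50)/(b^3 + 6*b^2 - 32)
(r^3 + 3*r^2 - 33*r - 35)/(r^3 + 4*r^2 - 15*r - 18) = (r^2 + 2*r - 35)/(r^2 + 3*r - 18)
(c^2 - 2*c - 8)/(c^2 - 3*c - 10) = (c - 4)/(c - 5)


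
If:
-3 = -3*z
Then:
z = 1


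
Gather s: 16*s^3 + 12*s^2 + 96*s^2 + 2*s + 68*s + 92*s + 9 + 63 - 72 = 16*s^3 + 108*s^2 + 162*s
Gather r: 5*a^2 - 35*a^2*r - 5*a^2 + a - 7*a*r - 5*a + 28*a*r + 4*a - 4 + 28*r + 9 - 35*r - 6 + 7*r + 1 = r*(-35*a^2 + 21*a)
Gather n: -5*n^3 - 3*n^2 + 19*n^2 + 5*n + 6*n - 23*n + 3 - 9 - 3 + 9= -5*n^3 + 16*n^2 - 12*n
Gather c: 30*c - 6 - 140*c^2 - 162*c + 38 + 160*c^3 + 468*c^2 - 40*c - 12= 160*c^3 + 328*c^2 - 172*c + 20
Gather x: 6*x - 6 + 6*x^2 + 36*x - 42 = 6*x^2 + 42*x - 48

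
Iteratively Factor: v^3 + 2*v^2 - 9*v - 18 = (v - 3)*(v^2 + 5*v + 6) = (v - 3)*(v + 3)*(v + 2)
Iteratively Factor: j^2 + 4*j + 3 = (j + 1)*(j + 3)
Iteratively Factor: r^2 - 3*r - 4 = (r - 4)*(r + 1)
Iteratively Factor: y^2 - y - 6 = (y - 3)*(y + 2)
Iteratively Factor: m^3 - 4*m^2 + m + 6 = (m - 2)*(m^2 - 2*m - 3) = (m - 3)*(m - 2)*(m + 1)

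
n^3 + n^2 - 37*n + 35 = (n - 5)*(n - 1)*(n + 7)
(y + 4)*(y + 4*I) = y^2 + 4*y + 4*I*y + 16*I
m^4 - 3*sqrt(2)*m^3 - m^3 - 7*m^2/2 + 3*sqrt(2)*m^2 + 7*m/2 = m*(m - 1)*(m - 7*sqrt(2)/2)*(m + sqrt(2)/2)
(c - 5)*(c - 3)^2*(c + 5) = c^4 - 6*c^3 - 16*c^2 + 150*c - 225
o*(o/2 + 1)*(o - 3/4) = o^3/2 + 5*o^2/8 - 3*o/4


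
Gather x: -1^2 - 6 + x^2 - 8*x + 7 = x^2 - 8*x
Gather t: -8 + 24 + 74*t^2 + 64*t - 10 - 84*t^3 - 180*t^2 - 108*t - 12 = -84*t^3 - 106*t^2 - 44*t - 6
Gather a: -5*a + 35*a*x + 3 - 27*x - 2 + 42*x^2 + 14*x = a*(35*x - 5) + 42*x^2 - 13*x + 1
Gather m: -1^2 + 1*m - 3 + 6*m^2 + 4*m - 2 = 6*m^2 + 5*m - 6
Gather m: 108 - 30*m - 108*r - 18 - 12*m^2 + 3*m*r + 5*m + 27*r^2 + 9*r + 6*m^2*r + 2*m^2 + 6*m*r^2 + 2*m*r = m^2*(6*r - 10) + m*(6*r^2 + 5*r - 25) + 27*r^2 - 99*r + 90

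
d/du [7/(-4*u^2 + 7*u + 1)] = 7*(8*u - 7)/(-4*u^2 + 7*u + 1)^2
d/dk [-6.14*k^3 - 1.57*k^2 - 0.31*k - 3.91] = -18.42*k^2 - 3.14*k - 0.31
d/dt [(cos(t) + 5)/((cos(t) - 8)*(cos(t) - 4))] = (cos(t)^2 + 10*cos(t) - 92)*sin(t)/((cos(t) - 8)^2*(cos(t) - 4)^2)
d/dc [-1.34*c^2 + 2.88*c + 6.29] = 2.88 - 2.68*c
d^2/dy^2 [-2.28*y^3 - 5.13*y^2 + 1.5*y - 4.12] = -13.68*y - 10.26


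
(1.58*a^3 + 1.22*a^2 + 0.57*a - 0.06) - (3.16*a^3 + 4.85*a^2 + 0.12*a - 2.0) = -1.58*a^3 - 3.63*a^2 + 0.45*a + 1.94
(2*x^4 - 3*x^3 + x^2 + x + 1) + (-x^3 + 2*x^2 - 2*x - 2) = 2*x^4 - 4*x^3 + 3*x^2 - x - 1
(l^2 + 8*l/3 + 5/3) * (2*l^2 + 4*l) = 2*l^4 + 28*l^3/3 + 14*l^2 + 20*l/3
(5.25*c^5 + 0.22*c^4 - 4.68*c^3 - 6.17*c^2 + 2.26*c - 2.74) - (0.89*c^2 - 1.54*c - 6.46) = 5.25*c^5 + 0.22*c^4 - 4.68*c^3 - 7.06*c^2 + 3.8*c + 3.72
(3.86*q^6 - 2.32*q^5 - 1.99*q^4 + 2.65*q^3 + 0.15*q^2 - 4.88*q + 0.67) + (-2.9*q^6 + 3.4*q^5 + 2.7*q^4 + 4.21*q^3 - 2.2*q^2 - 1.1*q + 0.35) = 0.96*q^6 + 1.08*q^5 + 0.71*q^4 + 6.86*q^3 - 2.05*q^2 - 5.98*q + 1.02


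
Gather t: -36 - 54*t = -54*t - 36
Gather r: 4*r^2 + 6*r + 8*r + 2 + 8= 4*r^2 + 14*r + 10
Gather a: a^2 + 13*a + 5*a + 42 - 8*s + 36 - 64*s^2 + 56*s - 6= a^2 + 18*a - 64*s^2 + 48*s + 72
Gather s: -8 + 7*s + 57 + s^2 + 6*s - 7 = s^2 + 13*s + 42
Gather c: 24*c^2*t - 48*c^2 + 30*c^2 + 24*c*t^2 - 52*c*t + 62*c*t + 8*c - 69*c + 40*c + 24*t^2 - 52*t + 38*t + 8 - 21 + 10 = c^2*(24*t - 18) + c*(24*t^2 + 10*t - 21) + 24*t^2 - 14*t - 3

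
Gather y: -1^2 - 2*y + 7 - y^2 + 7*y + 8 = -y^2 + 5*y + 14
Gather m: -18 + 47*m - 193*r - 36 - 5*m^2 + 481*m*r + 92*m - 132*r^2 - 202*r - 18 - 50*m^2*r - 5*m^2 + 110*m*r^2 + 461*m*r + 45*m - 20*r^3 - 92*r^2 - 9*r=m^2*(-50*r - 10) + m*(110*r^2 + 942*r + 184) - 20*r^3 - 224*r^2 - 404*r - 72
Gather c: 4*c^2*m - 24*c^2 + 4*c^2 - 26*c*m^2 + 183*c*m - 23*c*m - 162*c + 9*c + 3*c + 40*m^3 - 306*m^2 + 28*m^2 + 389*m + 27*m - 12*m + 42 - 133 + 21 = c^2*(4*m - 20) + c*(-26*m^2 + 160*m - 150) + 40*m^3 - 278*m^2 + 404*m - 70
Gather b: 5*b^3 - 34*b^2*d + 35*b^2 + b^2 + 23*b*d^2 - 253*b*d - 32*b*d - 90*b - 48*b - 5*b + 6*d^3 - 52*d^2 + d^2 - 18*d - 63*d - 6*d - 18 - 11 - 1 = 5*b^3 + b^2*(36 - 34*d) + b*(23*d^2 - 285*d - 143) + 6*d^3 - 51*d^2 - 87*d - 30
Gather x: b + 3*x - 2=b + 3*x - 2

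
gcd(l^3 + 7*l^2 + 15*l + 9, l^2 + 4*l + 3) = l^2 + 4*l + 3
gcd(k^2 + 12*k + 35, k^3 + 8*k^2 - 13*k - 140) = k^2 + 12*k + 35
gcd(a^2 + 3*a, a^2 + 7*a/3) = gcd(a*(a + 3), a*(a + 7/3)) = a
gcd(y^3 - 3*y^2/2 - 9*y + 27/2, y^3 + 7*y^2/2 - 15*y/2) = y - 3/2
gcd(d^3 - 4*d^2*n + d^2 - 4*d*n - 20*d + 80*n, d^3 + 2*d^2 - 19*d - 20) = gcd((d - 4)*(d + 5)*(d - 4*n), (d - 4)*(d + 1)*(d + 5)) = d^2 + d - 20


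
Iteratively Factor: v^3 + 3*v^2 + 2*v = (v + 1)*(v^2 + 2*v) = (v + 1)*(v + 2)*(v)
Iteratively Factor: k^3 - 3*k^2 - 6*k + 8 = (k - 1)*(k^2 - 2*k - 8) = (k - 4)*(k - 1)*(k + 2)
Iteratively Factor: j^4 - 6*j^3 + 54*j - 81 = (j - 3)*(j^3 - 3*j^2 - 9*j + 27) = (j - 3)^2*(j^2 - 9) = (j - 3)^2*(j + 3)*(j - 3)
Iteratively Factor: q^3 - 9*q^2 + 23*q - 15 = (q - 5)*(q^2 - 4*q + 3) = (q - 5)*(q - 3)*(q - 1)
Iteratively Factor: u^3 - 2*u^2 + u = (u - 1)*(u^2 - u) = (u - 1)^2*(u)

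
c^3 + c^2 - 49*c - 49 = (c - 7)*(c + 1)*(c + 7)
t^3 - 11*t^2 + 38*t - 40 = (t - 5)*(t - 4)*(t - 2)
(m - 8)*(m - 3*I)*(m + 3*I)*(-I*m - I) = -I*m^4 + 7*I*m^3 - I*m^2 + 63*I*m + 72*I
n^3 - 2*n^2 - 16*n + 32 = (n - 4)*(n - 2)*(n + 4)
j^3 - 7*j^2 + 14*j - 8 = (j - 4)*(j - 2)*(j - 1)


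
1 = 1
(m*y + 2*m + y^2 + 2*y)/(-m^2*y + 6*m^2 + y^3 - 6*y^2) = (y + 2)/(-m*y + 6*m + y^2 - 6*y)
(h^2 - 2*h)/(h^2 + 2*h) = (h - 2)/(h + 2)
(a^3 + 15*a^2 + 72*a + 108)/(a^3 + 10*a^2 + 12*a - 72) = (a + 3)/(a - 2)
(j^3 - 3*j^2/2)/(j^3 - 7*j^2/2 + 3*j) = j/(j - 2)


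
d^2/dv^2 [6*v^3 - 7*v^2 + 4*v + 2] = 36*v - 14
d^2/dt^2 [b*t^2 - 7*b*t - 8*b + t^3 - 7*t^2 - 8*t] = 2*b + 6*t - 14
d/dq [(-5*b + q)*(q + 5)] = -5*b + 2*q + 5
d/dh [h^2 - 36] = 2*h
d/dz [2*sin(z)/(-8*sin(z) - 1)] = -2*cos(z)/(8*sin(z) + 1)^2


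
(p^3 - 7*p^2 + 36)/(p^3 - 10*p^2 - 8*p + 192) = (p^2 - p - 6)/(p^2 - 4*p - 32)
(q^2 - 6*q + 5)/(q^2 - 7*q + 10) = (q - 1)/(q - 2)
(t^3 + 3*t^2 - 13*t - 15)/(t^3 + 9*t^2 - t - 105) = (t + 1)/(t + 7)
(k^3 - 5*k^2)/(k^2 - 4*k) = k*(k - 5)/(k - 4)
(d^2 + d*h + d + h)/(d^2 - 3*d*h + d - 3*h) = (d + h)/(d - 3*h)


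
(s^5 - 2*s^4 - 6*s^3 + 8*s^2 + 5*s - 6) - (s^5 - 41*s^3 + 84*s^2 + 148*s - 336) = -2*s^4 + 35*s^3 - 76*s^2 - 143*s + 330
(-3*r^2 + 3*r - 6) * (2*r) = -6*r^3 + 6*r^2 - 12*r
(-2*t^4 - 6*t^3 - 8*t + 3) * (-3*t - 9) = 6*t^5 + 36*t^4 + 54*t^3 + 24*t^2 + 63*t - 27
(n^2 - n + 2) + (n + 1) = n^2 + 3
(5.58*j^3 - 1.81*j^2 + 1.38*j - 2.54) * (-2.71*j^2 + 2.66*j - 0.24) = -15.1218*j^5 + 19.7479*j^4 - 9.8936*j^3 + 10.9886*j^2 - 7.0876*j + 0.6096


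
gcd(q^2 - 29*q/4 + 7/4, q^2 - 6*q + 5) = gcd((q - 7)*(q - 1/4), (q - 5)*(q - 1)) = 1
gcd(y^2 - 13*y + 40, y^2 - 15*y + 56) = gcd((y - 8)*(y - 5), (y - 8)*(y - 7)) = y - 8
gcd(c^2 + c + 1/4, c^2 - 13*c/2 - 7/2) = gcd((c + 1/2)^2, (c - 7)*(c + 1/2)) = c + 1/2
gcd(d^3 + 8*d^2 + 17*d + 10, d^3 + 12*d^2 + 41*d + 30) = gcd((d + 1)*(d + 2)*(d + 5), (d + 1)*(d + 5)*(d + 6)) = d^2 + 6*d + 5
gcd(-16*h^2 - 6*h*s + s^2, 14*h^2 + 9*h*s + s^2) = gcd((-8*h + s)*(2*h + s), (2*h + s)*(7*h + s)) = 2*h + s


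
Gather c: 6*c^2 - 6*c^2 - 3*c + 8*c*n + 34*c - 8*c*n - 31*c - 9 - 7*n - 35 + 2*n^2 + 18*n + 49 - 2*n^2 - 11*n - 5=0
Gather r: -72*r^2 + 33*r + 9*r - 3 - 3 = -72*r^2 + 42*r - 6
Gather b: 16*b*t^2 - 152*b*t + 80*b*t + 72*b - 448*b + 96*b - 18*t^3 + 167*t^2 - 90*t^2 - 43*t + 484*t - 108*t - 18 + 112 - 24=b*(16*t^2 - 72*t - 280) - 18*t^3 + 77*t^2 + 333*t + 70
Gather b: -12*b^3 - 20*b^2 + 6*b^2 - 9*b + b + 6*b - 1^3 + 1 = -12*b^3 - 14*b^2 - 2*b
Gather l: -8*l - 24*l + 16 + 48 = 64 - 32*l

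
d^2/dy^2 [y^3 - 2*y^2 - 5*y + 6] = 6*y - 4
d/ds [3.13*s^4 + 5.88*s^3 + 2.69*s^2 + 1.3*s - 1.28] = 12.52*s^3 + 17.64*s^2 + 5.38*s + 1.3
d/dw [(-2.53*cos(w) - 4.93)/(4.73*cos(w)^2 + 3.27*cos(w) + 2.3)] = (11.9669*sin(w)^2 - 46.6378*cos(w) - 22.269)*sin(w)/(4.73*cos(w)^2 + 3.27*cos(w) + 2.3)^2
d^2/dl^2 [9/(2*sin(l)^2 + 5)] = 36*(-4*sin(l)^4 + 16*sin(l)^2 - 5)/(6 - cos(2*l))^3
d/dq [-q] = -1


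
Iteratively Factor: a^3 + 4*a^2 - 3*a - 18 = (a + 3)*(a^2 + a - 6) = (a - 2)*(a + 3)*(a + 3)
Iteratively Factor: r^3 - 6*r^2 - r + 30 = (r - 3)*(r^2 - 3*r - 10) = (r - 5)*(r - 3)*(r + 2)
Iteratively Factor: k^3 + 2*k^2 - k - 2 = (k + 2)*(k^2 - 1) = (k - 1)*(k + 2)*(k + 1)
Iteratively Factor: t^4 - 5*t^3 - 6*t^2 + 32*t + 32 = (t + 2)*(t^3 - 7*t^2 + 8*t + 16) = (t - 4)*(t + 2)*(t^2 - 3*t - 4) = (t - 4)*(t + 1)*(t + 2)*(t - 4)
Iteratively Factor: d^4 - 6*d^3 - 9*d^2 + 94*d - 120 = (d - 3)*(d^3 - 3*d^2 - 18*d + 40) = (d - 3)*(d - 2)*(d^2 - d - 20) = (d - 5)*(d - 3)*(d - 2)*(d + 4)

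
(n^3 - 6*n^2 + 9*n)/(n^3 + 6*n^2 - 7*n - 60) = n*(n - 3)/(n^2 + 9*n + 20)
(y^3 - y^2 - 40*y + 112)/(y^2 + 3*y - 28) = y - 4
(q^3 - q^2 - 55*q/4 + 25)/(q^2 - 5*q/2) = q + 3/2 - 10/q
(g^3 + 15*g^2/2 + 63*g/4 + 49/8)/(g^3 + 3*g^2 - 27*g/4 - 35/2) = (4*g^2 + 16*g + 7)/(2*(2*g^2 - g - 10))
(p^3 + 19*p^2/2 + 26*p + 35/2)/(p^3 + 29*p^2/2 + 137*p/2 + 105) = (p + 1)/(p + 6)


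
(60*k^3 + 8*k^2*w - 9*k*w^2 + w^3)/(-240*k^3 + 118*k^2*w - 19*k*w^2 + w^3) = (2*k + w)/(-8*k + w)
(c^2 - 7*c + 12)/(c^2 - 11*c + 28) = (c - 3)/(c - 7)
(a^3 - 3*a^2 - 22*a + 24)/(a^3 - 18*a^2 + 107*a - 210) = (a^2 + 3*a - 4)/(a^2 - 12*a + 35)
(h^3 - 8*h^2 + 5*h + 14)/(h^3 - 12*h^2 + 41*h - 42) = (h + 1)/(h - 3)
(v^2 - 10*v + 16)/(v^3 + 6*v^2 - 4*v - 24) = (v - 8)/(v^2 + 8*v + 12)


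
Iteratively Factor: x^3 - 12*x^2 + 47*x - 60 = (x - 4)*(x^2 - 8*x + 15) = (x - 4)*(x - 3)*(x - 5)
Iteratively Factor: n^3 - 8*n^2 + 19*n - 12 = (n - 4)*(n^2 - 4*n + 3) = (n - 4)*(n - 1)*(n - 3)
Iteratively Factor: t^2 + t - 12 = (t - 3)*(t + 4)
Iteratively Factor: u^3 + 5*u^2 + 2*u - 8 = (u + 2)*(u^2 + 3*u - 4) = (u - 1)*(u + 2)*(u + 4)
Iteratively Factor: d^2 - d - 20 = (d - 5)*(d + 4)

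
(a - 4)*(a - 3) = a^2 - 7*a + 12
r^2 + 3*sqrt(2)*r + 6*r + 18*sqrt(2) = (r + 6)*(r + 3*sqrt(2))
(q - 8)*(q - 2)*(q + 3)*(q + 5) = q^4 - 2*q^3 - 49*q^2 - 22*q + 240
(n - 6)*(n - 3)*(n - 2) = n^3 - 11*n^2 + 36*n - 36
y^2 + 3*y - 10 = (y - 2)*(y + 5)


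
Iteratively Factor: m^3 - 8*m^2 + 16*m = (m - 4)*(m^2 - 4*m) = (m - 4)^2*(m)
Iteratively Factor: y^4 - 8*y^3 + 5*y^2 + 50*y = (y - 5)*(y^3 - 3*y^2 - 10*y) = (y - 5)^2*(y^2 + 2*y) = (y - 5)^2*(y + 2)*(y)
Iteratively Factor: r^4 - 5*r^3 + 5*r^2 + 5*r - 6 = (r + 1)*(r^3 - 6*r^2 + 11*r - 6) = (r - 3)*(r + 1)*(r^2 - 3*r + 2) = (r - 3)*(r - 1)*(r + 1)*(r - 2)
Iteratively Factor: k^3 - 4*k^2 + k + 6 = (k - 3)*(k^2 - k - 2) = (k - 3)*(k - 2)*(k + 1)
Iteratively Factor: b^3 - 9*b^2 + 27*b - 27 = (b - 3)*(b^2 - 6*b + 9) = (b - 3)^2*(b - 3)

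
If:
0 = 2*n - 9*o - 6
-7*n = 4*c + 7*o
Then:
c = -77*o/8 - 21/4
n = 9*o/2 + 3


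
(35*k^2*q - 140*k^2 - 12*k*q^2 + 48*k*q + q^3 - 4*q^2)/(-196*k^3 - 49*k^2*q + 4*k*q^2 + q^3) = (-5*k*q + 20*k + q^2 - 4*q)/(28*k^2 + 11*k*q + q^2)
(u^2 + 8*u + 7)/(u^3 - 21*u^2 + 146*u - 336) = (u^2 + 8*u + 7)/(u^3 - 21*u^2 + 146*u - 336)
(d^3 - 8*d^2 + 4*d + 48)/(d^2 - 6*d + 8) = (d^2 - 4*d - 12)/(d - 2)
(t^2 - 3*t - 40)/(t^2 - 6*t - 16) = (t + 5)/(t + 2)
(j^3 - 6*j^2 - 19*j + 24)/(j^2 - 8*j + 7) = (j^2 - 5*j - 24)/(j - 7)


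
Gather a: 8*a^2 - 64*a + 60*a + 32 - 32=8*a^2 - 4*a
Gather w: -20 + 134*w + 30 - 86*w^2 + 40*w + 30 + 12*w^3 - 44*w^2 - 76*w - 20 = 12*w^3 - 130*w^2 + 98*w + 20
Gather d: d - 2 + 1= d - 1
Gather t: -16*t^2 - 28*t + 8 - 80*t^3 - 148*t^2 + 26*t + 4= -80*t^3 - 164*t^2 - 2*t + 12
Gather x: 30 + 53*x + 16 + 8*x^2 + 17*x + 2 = 8*x^2 + 70*x + 48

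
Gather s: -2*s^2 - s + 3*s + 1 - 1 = -2*s^2 + 2*s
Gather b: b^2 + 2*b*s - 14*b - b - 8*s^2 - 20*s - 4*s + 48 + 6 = b^2 + b*(2*s - 15) - 8*s^2 - 24*s + 54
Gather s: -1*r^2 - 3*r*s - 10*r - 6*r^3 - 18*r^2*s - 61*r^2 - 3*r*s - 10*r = -6*r^3 - 62*r^2 - 20*r + s*(-18*r^2 - 6*r)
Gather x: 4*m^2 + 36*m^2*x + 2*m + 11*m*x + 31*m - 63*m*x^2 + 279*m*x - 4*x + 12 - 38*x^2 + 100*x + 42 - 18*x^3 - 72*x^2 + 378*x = 4*m^2 + 33*m - 18*x^3 + x^2*(-63*m - 110) + x*(36*m^2 + 290*m + 474) + 54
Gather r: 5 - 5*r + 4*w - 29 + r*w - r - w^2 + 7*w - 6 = r*(w - 6) - w^2 + 11*w - 30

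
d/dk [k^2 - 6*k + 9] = 2*k - 6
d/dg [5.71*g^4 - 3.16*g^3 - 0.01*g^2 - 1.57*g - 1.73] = 22.84*g^3 - 9.48*g^2 - 0.02*g - 1.57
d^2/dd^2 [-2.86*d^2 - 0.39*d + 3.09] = -5.72000000000000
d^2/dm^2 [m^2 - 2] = 2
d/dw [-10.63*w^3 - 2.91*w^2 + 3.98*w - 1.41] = -31.89*w^2 - 5.82*w + 3.98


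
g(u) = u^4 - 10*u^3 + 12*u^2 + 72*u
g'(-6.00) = -2016.00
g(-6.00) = 3456.00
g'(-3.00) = -378.00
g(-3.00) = 243.00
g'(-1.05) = 9.09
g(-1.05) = -49.58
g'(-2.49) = -235.52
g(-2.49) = 87.94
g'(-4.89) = -1230.44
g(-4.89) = 1675.96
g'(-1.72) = -78.39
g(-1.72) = -28.70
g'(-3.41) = -517.29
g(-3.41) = 425.75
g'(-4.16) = -834.97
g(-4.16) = 927.54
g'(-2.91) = -350.45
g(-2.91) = 210.23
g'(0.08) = 73.73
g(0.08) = 5.83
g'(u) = 4*u^3 - 30*u^2 + 24*u + 72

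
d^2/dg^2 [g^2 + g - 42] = 2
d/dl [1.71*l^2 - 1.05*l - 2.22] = 3.42*l - 1.05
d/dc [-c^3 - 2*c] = -3*c^2 - 2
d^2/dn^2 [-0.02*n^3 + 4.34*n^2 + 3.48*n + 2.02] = 8.68 - 0.12*n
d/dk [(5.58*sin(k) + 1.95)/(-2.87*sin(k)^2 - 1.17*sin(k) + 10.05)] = (16.0146*sin(k)^2 + 11.193*sin(k) + 58.3605)*cos(k)/(8.2369*sin(k)^4 + 6.7158*sin(k)^3 - 56.3181*sin(k)^2 - 23.517*sin(k) + 101.0025)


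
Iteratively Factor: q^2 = (q)*(q)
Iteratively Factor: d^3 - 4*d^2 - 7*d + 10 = (d - 5)*(d^2 + d - 2) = (d - 5)*(d + 2)*(d - 1)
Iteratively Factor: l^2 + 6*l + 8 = (l + 2)*(l + 4)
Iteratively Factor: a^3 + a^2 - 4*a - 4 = (a + 1)*(a^2 - 4) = (a + 1)*(a + 2)*(a - 2)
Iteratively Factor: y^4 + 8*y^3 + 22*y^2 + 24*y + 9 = (y + 3)*(y^3 + 5*y^2 + 7*y + 3) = (y + 1)*(y + 3)*(y^2 + 4*y + 3) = (y + 1)^2*(y + 3)*(y + 3)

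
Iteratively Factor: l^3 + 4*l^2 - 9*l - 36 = (l - 3)*(l^2 + 7*l + 12) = (l - 3)*(l + 3)*(l + 4)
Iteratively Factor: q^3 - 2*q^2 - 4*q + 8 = (q - 2)*(q^2 - 4) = (q - 2)^2*(q + 2)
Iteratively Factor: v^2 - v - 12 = (v - 4)*(v + 3)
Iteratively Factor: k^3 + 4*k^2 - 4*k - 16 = (k - 2)*(k^2 + 6*k + 8) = (k - 2)*(k + 2)*(k + 4)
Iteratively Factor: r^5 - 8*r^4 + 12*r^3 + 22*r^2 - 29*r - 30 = (r - 2)*(r^4 - 6*r^3 + 22*r + 15) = (r - 5)*(r - 2)*(r^3 - r^2 - 5*r - 3) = (r - 5)*(r - 3)*(r - 2)*(r^2 + 2*r + 1) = (r - 5)*(r - 3)*(r - 2)*(r + 1)*(r + 1)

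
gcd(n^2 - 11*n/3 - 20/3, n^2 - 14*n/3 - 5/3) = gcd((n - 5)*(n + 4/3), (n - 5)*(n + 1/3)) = n - 5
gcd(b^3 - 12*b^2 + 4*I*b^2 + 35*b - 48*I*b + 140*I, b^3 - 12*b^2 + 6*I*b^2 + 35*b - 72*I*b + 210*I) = b^2 - 12*b + 35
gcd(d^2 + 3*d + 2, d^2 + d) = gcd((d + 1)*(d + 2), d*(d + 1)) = d + 1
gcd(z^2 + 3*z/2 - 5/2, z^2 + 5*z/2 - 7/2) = z - 1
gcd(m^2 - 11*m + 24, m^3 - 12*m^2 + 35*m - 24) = m^2 - 11*m + 24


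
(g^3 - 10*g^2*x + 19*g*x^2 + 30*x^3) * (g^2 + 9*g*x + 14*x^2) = g^5 - g^4*x - 57*g^3*x^2 + 61*g^2*x^3 + 536*g*x^4 + 420*x^5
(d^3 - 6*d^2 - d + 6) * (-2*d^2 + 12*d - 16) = -2*d^5 + 24*d^4 - 86*d^3 + 72*d^2 + 88*d - 96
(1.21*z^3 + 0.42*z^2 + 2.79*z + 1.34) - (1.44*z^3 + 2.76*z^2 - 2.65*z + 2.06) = -0.23*z^3 - 2.34*z^2 + 5.44*z - 0.72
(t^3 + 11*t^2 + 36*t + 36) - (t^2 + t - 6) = t^3 + 10*t^2 + 35*t + 42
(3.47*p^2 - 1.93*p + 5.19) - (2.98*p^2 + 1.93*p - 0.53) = 0.49*p^2 - 3.86*p + 5.72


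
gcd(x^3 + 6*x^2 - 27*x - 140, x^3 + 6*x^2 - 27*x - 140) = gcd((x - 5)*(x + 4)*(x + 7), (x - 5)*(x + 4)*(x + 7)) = x^3 + 6*x^2 - 27*x - 140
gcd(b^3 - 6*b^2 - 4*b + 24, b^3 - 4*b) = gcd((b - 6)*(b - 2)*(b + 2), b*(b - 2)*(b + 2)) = b^2 - 4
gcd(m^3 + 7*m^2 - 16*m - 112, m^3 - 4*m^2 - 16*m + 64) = m^2 - 16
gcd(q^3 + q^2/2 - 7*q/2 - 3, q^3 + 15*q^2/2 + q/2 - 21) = 1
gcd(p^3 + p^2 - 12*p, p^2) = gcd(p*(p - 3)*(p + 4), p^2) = p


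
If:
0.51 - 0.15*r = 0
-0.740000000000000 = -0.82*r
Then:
No Solution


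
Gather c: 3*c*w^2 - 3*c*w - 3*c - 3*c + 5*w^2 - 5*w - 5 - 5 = c*(3*w^2 - 3*w - 6) + 5*w^2 - 5*w - 10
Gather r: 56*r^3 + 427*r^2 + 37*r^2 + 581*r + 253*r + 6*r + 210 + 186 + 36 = 56*r^3 + 464*r^2 + 840*r + 432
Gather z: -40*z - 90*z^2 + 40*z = -90*z^2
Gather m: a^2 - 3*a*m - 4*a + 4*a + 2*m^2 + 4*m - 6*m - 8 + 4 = a^2 + 2*m^2 + m*(-3*a - 2) - 4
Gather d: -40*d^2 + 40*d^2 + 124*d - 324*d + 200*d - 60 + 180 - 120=0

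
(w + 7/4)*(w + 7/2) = w^2 + 21*w/4 + 49/8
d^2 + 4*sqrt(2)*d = d*(d + 4*sqrt(2))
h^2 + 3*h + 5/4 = (h + 1/2)*(h + 5/2)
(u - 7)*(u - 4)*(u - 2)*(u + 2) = u^4 - 11*u^3 + 24*u^2 + 44*u - 112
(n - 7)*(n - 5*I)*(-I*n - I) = -I*n^3 - 5*n^2 + 6*I*n^2 + 30*n + 7*I*n + 35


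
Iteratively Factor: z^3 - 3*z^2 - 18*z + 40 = (z + 4)*(z^2 - 7*z + 10) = (z - 5)*(z + 4)*(z - 2)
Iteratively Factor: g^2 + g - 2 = (g - 1)*(g + 2)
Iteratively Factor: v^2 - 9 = (v - 3)*(v + 3)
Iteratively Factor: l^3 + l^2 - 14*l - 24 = (l - 4)*(l^2 + 5*l + 6) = (l - 4)*(l + 2)*(l + 3)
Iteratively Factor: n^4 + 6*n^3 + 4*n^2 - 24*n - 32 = (n + 2)*(n^3 + 4*n^2 - 4*n - 16) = (n + 2)*(n + 4)*(n^2 - 4) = (n + 2)^2*(n + 4)*(n - 2)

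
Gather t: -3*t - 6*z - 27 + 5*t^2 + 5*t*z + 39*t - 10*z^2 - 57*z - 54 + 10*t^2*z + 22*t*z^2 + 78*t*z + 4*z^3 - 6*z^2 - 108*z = t^2*(10*z + 5) + t*(22*z^2 + 83*z + 36) + 4*z^3 - 16*z^2 - 171*z - 81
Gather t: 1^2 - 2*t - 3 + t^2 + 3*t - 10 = t^2 + t - 12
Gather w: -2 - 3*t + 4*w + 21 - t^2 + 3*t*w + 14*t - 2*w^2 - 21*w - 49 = -t^2 + 11*t - 2*w^2 + w*(3*t - 17) - 30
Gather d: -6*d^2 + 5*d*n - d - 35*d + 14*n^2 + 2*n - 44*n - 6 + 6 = -6*d^2 + d*(5*n - 36) + 14*n^2 - 42*n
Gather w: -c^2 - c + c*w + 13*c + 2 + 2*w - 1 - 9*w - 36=-c^2 + 12*c + w*(c - 7) - 35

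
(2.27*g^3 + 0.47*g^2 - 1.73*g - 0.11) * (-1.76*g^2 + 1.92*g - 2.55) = -3.9952*g^5 + 3.5312*g^4 - 1.8413*g^3 - 4.3265*g^2 + 4.2003*g + 0.2805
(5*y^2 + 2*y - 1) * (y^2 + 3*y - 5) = 5*y^4 + 17*y^3 - 20*y^2 - 13*y + 5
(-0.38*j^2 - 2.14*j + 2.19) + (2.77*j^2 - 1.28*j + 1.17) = 2.39*j^2 - 3.42*j + 3.36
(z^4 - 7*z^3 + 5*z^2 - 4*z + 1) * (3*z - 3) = 3*z^5 - 24*z^4 + 36*z^3 - 27*z^2 + 15*z - 3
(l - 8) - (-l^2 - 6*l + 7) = l^2 + 7*l - 15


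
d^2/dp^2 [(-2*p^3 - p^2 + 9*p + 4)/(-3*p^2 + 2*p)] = 2*(-67*p^3 - 108*p^2 + 72*p - 16)/(p^3*(27*p^3 - 54*p^2 + 36*p - 8))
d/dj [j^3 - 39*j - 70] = 3*j^2 - 39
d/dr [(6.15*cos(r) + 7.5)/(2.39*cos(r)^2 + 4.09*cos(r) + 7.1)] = (14.6985*cos(r)^2 + 35.85*cos(r) - 12.99)*sin(r)/(5.7121*cos(r)^4 + 19.5502*cos(r)^3 + 50.6661*cos(r)^2 + 58.078*cos(r) + 50.41)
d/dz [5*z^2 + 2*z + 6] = 10*z + 2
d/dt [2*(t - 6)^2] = 4*t - 24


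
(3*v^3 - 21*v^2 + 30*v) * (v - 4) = 3*v^4 - 33*v^3 + 114*v^2 - 120*v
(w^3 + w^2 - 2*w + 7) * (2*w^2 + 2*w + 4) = 2*w^5 + 4*w^4 + 2*w^3 + 14*w^2 + 6*w + 28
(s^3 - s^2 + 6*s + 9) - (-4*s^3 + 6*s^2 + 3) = 5*s^3 - 7*s^2 + 6*s + 6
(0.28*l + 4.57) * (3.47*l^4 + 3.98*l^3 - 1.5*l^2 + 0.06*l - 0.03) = 0.9716*l^5 + 16.9723*l^4 + 17.7686*l^3 - 6.8382*l^2 + 0.2658*l - 0.1371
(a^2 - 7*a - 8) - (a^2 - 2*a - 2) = -5*a - 6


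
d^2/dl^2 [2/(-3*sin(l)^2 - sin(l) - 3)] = 2*(36*sin(l)^4 + 9*sin(l)^3 - 89*sin(l)^2 - 21*sin(l) + 16)/(3*sin(l)^2 + sin(l) + 3)^3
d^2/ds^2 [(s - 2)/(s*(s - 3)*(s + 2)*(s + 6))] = 2*(6*s^7 + 20*s^6 - 111*s^5 - 156*s^4 + 1428*s^3 + 216*s^2 - 2592*s - 2592)/(s^3*(s^9 + 15*s^8 + 39*s^7 - 343*s^6 - 1548*s^5 + 2052*s^4 + 15120*s^3 + 3888*s^2 - 46656*s - 46656))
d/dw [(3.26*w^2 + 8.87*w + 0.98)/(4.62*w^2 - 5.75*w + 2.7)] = (-59.7244*w^2 + 8.5488*w + 29.584)/(21.3444*w^4 - 53.13*w^3 + 58.0105*w^2 - 31.05*w + 7.29)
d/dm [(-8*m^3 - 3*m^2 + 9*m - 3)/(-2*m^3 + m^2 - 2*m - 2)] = (-14*m^4 + 68*m^3 + 27*m^2 + 18*m - 24)/(4*m^6 - 4*m^5 + 9*m^4 + 4*m^3 + 8*m + 4)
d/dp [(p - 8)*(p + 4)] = 2*p - 4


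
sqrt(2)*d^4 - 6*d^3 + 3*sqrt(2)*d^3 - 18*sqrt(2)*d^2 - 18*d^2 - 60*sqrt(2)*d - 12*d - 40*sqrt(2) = (d + 2)*(d - 5*sqrt(2))*(d + 2*sqrt(2))*(sqrt(2)*d + sqrt(2))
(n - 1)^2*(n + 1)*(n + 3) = n^4 + 2*n^3 - 4*n^2 - 2*n + 3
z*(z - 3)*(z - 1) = z^3 - 4*z^2 + 3*z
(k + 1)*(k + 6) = k^2 + 7*k + 6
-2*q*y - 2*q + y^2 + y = (-2*q + y)*(y + 1)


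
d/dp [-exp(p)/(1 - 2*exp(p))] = -exp(p)/(4*exp(2*p) - 4*exp(p) + 1)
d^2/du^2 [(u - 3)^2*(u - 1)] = 6*u - 14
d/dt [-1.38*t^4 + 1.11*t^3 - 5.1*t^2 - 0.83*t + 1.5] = -5.52*t^3 + 3.33*t^2 - 10.2*t - 0.83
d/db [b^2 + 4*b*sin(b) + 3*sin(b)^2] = 4*b*cos(b) + 2*b + 4*sin(b) + 3*sin(2*b)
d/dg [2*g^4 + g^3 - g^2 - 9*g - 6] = 8*g^3 + 3*g^2 - 2*g - 9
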